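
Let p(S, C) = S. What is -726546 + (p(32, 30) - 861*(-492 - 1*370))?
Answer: 15668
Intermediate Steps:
-726546 + (p(32, 30) - 861*(-492 - 1*370)) = -726546 + (32 - 861*(-492 - 1*370)) = -726546 + (32 - 861*(-492 - 370)) = -726546 + (32 - 861*(-862)) = -726546 + (32 + 742182) = -726546 + 742214 = 15668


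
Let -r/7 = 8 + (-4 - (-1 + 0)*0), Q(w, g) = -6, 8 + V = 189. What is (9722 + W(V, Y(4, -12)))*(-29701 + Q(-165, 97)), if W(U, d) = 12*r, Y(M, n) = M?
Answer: -278829902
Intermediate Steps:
V = 181 (V = -8 + 189 = 181)
r = -28 (r = -7*(8 + (-4 - (-1 + 0)*0)) = -7*(8 + (-4 - (-1)*0)) = -7*(8 + (-4 - 1*0)) = -7*(8 + (-4 + 0)) = -7*(8 - 4) = -7*4 = -28)
W(U, d) = -336 (W(U, d) = 12*(-28) = -336)
(9722 + W(V, Y(4, -12)))*(-29701 + Q(-165, 97)) = (9722 - 336)*(-29701 - 6) = 9386*(-29707) = -278829902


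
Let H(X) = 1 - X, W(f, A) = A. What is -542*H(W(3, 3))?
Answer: 1084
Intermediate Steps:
-542*H(W(3, 3)) = -542*(1 - 1*3) = -542*(1 - 3) = -542*(-2) = 1084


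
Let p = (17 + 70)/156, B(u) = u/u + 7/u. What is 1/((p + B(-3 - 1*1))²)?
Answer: 676/25 ≈ 27.040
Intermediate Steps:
B(u) = 1 + 7/u
p = 29/52 (p = 87*(1/156) = 29/52 ≈ 0.55769)
1/((p + B(-3 - 1*1))²) = 1/((29/52 + (7 + (-3 - 1*1))/(-3 - 1*1))²) = 1/((29/52 + (7 + (-3 - 1))/(-3 - 1))²) = 1/((29/52 + (7 - 4)/(-4))²) = 1/((29/52 - ¼*3)²) = 1/((29/52 - ¾)²) = 1/((-5/26)²) = 1/(25/676) = 676/25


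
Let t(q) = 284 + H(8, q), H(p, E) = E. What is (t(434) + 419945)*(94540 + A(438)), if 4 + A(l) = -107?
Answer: 39722786427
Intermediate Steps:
A(l) = -111 (A(l) = -4 - 107 = -111)
t(q) = 284 + q
(t(434) + 419945)*(94540 + A(438)) = ((284 + 434) + 419945)*(94540 - 111) = (718 + 419945)*94429 = 420663*94429 = 39722786427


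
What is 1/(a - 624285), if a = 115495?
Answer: -1/508790 ≈ -1.9654e-6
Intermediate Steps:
1/(a - 624285) = 1/(115495 - 624285) = 1/(-508790) = -1/508790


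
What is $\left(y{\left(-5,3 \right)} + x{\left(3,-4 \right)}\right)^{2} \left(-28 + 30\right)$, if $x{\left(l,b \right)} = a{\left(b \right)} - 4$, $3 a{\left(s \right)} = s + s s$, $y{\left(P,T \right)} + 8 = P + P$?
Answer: $648$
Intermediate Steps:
$y{\left(P,T \right)} = -8 + 2 P$ ($y{\left(P,T \right)} = -8 + \left(P + P\right) = -8 + 2 P$)
$a{\left(s \right)} = \frac{s}{3} + \frac{s^{2}}{3}$ ($a{\left(s \right)} = \frac{s + s s}{3} = \frac{s + s^{2}}{3} = \frac{s}{3} + \frac{s^{2}}{3}$)
$x{\left(l,b \right)} = -4 + \frac{b \left(1 + b\right)}{3}$ ($x{\left(l,b \right)} = \frac{b \left(1 + b\right)}{3} - 4 = -4 + \frac{b \left(1 + b\right)}{3}$)
$\left(y{\left(-5,3 \right)} + x{\left(3,-4 \right)}\right)^{2} \left(-28 + 30\right) = \left(\left(-8 + 2 \left(-5\right)\right) - \left(4 + \frac{4 \left(1 - 4\right)}{3}\right)\right)^{2} \left(-28 + 30\right) = \left(\left(-8 - 10\right) - \left(4 + \frac{4}{3} \left(-3\right)\right)\right)^{2} \cdot 2 = \left(-18 + \left(-4 + 4\right)\right)^{2} \cdot 2 = \left(-18 + 0\right)^{2} \cdot 2 = \left(-18\right)^{2} \cdot 2 = 324 \cdot 2 = 648$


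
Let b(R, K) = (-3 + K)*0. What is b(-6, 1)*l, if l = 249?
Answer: 0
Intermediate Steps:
b(R, K) = 0
b(-6, 1)*l = 0*249 = 0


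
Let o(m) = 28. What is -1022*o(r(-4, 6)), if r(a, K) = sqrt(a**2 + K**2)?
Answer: -28616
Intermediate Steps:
r(a, K) = sqrt(K**2 + a**2)
-1022*o(r(-4, 6)) = -1022*28 = -28616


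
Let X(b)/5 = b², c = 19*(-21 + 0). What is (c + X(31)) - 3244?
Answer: 1162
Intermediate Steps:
c = -399 (c = 19*(-21) = -399)
X(b) = 5*b²
(c + X(31)) - 3244 = (-399 + 5*31²) - 3244 = (-399 + 5*961) - 3244 = (-399 + 4805) - 3244 = 4406 - 3244 = 1162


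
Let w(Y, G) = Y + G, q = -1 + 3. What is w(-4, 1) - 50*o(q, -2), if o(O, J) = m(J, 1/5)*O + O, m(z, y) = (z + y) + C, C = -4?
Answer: 477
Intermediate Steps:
q = 2
w(Y, G) = G + Y
m(z, y) = -4 + y + z (m(z, y) = (z + y) - 4 = (y + z) - 4 = -4 + y + z)
o(O, J) = O + O*(-19/5 + J) (o(O, J) = (-4 + 1/5 + J)*O + O = (-4 + ⅕ + J)*O + O = (-19/5 + J)*O + O = O*(-19/5 + J) + O = O + O*(-19/5 + J))
w(-4, 1) - 50*o(q, -2) = (1 - 4) - 10*2*(-14 + 5*(-2)) = -3 - 10*2*(-14 - 10) = -3 - 10*2*(-24) = -3 - 50*(-48/5) = -3 + 480 = 477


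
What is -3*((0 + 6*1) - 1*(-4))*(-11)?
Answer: 330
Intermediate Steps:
-3*((0 + 6*1) - 1*(-4))*(-11) = -3*((0 + 6) + 4)*(-11) = -3*(6 + 4)*(-11) = -3*10*(-11) = -30*(-11) = 330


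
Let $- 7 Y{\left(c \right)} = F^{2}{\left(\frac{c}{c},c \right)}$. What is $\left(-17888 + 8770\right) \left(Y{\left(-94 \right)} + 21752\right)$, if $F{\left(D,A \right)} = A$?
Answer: $- \frac{1307776504}{7} \approx -1.8683 \cdot 10^{8}$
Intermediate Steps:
$Y{\left(c \right)} = - \frac{c^{2}}{7}$
$\left(-17888 + 8770\right) \left(Y{\left(-94 \right)} + 21752\right) = \left(-17888 + 8770\right) \left(- \frac{\left(-94\right)^{2}}{7} + 21752\right) = - 9118 \left(\left(- \frac{1}{7}\right) 8836 + 21752\right) = - 9118 \left(- \frac{8836}{7} + 21752\right) = \left(-9118\right) \frac{143428}{7} = - \frac{1307776504}{7}$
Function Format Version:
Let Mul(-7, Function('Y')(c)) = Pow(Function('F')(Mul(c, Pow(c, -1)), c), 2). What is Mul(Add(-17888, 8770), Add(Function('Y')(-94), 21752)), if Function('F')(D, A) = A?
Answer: Rational(-1307776504, 7) ≈ -1.8683e+8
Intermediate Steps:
Function('Y')(c) = Mul(Rational(-1, 7), Pow(c, 2))
Mul(Add(-17888, 8770), Add(Function('Y')(-94), 21752)) = Mul(Add(-17888, 8770), Add(Mul(Rational(-1, 7), Pow(-94, 2)), 21752)) = Mul(-9118, Add(Mul(Rational(-1, 7), 8836), 21752)) = Mul(-9118, Add(Rational(-8836, 7), 21752)) = Mul(-9118, Rational(143428, 7)) = Rational(-1307776504, 7)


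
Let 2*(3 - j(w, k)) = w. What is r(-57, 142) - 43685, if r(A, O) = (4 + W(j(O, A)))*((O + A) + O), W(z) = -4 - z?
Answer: -28249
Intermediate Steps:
j(w, k) = 3 - w/2
r(A, O) = (-3 + O/2)*(A + 2*O) (r(A, O) = (4 + (-4 - (3 - O/2)))*((O + A) + O) = (4 + (-4 + (-3 + O/2)))*((A + O) + O) = (4 + (-7 + O/2))*(A + 2*O) = (-3 + O/2)*(A + 2*O))
r(-57, 142) - 43685 = (142² - 6*142 - 3*(-57) + (½)*(-57)*142) - 43685 = (20164 - 852 + 171 - 4047) - 43685 = 15436 - 43685 = -28249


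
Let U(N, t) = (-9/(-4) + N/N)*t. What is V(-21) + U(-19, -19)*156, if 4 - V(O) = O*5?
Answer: -9524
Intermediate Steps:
V(O) = 4 - 5*O (V(O) = 4 - O*5 = 4 - 5*O)
U(N, t) = 13*t/4 (U(N, t) = (-9*(-¼) + 1)*t = (9/4 + 1)*t = 13*t/4)
V(-21) + U(-19, -19)*156 = (4 - 5*(-21)) + ((13/4)*(-19))*156 = (4 + 105) - 247/4*156 = 109 - 9633 = -9524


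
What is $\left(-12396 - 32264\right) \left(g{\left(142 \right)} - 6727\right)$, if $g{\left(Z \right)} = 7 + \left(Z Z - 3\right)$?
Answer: $-600275060$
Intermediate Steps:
$g{\left(Z \right)} = 4 + Z^{2}$ ($g{\left(Z \right)} = 7 + \left(Z^{2} - 3\right) = 7 + \left(-3 + Z^{2}\right) = 4 + Z^{2}$)
$\left(-12396 - 32264\right) \left(g{\left(142 \right)} - 6727\right) = \left(-12396 - 32264\right) \left(\left(4 + 142^{2}\right) - 6727\right) = - 44660 \left(\left(4 + 20164\right) - 6727\right) = - 44660 \left(20168 - 6727\right) = \left(-44660\right) 13441 = -600275060$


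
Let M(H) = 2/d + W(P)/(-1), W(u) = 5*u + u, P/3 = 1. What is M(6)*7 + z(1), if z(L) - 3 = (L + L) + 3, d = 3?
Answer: -340/3 ≈ -113.33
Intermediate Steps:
P = 3 (P = 3*1 = 3)
W(u) = 6*u
z(L) = 6 + 2*L (z(L) = 3 + ((L + L) + 3) = 3 + (2*L + 3) = 3 + (3 + 2*L) = 6 + 2*L)
M(H) = -52/3 (M(H) = 2/3 + (6*3)/(-1) = 2*(⅓) + 18*(-1) = ⅔ - 18 = -52/3)
M(6)*7 + z(1) = -52/3*7 + (6 + 2*1) = -364/3 + (6 + 2) = -364/3 + 8 = -340/3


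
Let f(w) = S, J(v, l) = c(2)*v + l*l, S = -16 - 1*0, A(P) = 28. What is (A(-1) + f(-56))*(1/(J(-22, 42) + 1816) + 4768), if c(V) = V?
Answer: 50578947/884 ≈ 57216.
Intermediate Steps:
S = -16 (S = -16 + 0 = -16)
J(v, l) = l² + 2*v (J(v, l) = 2*v + l*l = 2*v + l² = l² + 2*v)
f(w) = -16
(A(-1) + f(-56))*(1/(J(-22, 42) + 1816) + 4768) = (28 - 16)*(1/((42² + 2*(-22)) + 1816) + 4768) = 12*(1/((1764 - 44) + 1816) + 4768) = 12*(1/(1720 + 1816) + 4768) = 12*(1/3536 + 4768) = 12*(16859649/3536) = 50578947/884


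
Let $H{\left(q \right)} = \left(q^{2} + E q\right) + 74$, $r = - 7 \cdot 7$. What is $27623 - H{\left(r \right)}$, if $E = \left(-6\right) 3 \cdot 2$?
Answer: $23384$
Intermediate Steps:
$E = -36$ ($E = \left(-18\right) 2 = -36$)
$r = -49$ ($r = \left(-1\right) 49 = -49$)
$H{\left(q \right)} = 74 + q^{2} - 36 q$ ($H{\left(q \right)} = \left(q^{2} - 36 q\right) + 74 = 74 + q^{2} - 36 q$)
$27623 - H{\left(r \right)} = 27623 - \left(74 + \left(-49\right)^{2} - -1764\right) = 27623 - \left(74 + 2401 + 1764\right) = 27623 - 4239 = 23384$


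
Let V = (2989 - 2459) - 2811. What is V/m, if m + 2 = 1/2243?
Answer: 5116283/4485 ≈ 1140.8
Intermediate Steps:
m = -4485/2243 (m = -2 + 1/2243 = -4485/2243 ≈ -1.9996)
V = -2281 (V = 530 - 2811 = -2281)
V/m = -2281/(-4485/2243) = -2281*(-2243/4485) = 5116283/4485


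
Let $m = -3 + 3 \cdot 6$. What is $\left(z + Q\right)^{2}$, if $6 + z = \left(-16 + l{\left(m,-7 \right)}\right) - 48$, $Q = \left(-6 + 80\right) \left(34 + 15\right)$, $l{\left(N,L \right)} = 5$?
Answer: $12680721$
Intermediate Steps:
$m = 15$ ($m = -3 + 18 = 15$)
$Q = 3626$ ($Q = 74 \cdot 49 = 3626$)
$z = -65$ ($z = -6 + \left(\left(-16 + 5\right) - 48\right) = -6 - 59 = -65$)
$\left(z + Q\right)^{2} = \left(-65 + 3626\right)^{2} = 3561^{2} = 12680721$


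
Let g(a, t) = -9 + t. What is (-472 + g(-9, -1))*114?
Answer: -54948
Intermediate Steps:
(-472 + g(-9, -1))*114 = (-472 + (-9 - 1))*114 = (-472 - 10)*114 = -482*114 = -54948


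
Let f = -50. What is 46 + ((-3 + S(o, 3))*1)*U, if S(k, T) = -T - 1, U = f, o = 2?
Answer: 396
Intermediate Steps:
U = -50
S(k, T) = -1 - T
46 + ((-3 + S(o, 3))*1)*U = 46 + ((-3 + (-1 - 1*3))*1)*(-50) = 46 + ((-3 + (-1 - 3))*1)*(-50) = 46 + ((-3 - 4)*1)*(-50) = 46 - 7*1*(-50) = 46 - 7*(-50) = 46 + 350 = 396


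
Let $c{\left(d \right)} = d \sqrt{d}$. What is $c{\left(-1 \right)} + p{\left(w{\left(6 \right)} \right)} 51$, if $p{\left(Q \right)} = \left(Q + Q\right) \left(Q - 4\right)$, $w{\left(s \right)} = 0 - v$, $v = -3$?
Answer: $-306 - i \approx -306.0 - 1.0 i$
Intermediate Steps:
$c{\left(d \right)} = d^{\frac{3}{2}}$
$w{\left(s \right)} = 3$ ($w{\left(s \right)} = 0 - -3 = 0 + 3 = 3$)
$p{\left(Q \right)} = 2 Q \left(-4 + Q\right)$
$c{\left(-1 \right)} + p{\left(w{\left(6 \right)} \right)} 51 = \left(-1\right)^{\frac{3}{2}} + 2 \cdot 3 \left(-4 + 3\right) 51 = - i + 2 \cdot 3 \left(-1\right) 51 = - i - 306 = -306 - i$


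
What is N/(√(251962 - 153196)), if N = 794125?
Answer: 794125*√10974/32922 ≈ 2526.9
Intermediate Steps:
N/(√(251962 - 153196)) = 794125/(√(251962 - 153196)) = 794125/(√98766) = 794125/((3*√10974)) = 794125*(√10974/32922) = 794125*√10974/32922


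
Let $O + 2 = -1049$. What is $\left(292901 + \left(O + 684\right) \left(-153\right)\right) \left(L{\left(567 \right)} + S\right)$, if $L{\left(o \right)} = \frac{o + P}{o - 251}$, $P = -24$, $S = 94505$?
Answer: $\frac{2606032965349}{79} \approx 3.2988 \cdot 10^{10}$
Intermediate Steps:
$O = -1051$ ($O = -2 - 1049 = -1051$)
$L{\left(o \right)} = \frac{-24 + o}{-251 + o}$ ($L{\left(o \right)} = \frac{o - 24}{o - 251} = \frac{-24 + o}{-251 + o}$)
$\left(292901 + \left(O + 684\right) \left(-153\right)\right) \left(L{\left(567 \right)} + S\right) = \left(292901 + \left(-1051 + 684\right) \left(-153\right)\right) \left(\frac{-24 + 567}{-251 + 567} + 94505\right) = \left(292901 - -56151\right) \left(\frac{1}{316} \cdot 543 + 94505\right) = \left(292901 + 56151\right) \left(\frac{1}{316} \cdot 543 + 94505\right) = 349052 \left(\frac{543}{316} + 94505\right) = 349052 \cdot \frac{29864123}{316} = \frac{2606032965349}{79}$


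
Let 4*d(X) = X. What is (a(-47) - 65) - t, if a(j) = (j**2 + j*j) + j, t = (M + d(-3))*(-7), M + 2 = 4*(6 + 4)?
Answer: 18267/4 ≈ 4566.8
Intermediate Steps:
d(X) = X/4
M = 38 (M = -2 + 4*(6 + 4) = -2 + 4*10 = -2 + 40 = 38)
t = -1043/4 (t = (38 + (1/4)*(-3))*(-7) = (38 - 3/4)*(-7) = (149/4)*(-7) = -1043/4 ≈ -260.75)
a(j) = j + 2*j**2 (a(j) = (j**2 + j**2) + j = 2*j**2 + j = j + 2*j**2)
(a(-47) - 65) - t = (-47*(1 + 2*(-47)) - 65) - 1*(-1043/4) = (-47*(1 - 94) - 65) + 1043/4 = (-47*(-93) - 65) + 1043/4 = (4371 - 65) + 1043/4 = 4306 + 1043/4 = 18267/4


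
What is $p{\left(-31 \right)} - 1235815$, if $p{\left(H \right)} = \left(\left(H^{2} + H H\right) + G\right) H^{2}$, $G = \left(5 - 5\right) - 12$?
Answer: $599695$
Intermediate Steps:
$G = -12$ ($G = 0 - 12 = -12$)
$p{\left(H \right)} = H^{2} \left(-12 + 2 H^{2}\right)$ ($p{\left(H \right)} = \left(\left(H^{2} + H H\right) - 12\right) H^{2} = \left(\left(H^{2} + H^{2}\right) - 12\right) H^{2} = \left(2 H^{2} - 12\right) H^{2} = \left(-12 + 2 H^{2}\right) H^{2} = H^{2} \left(-12 + 2 H^{2}\right)$)
$p{\left(-31 \right)} - 1235815 = 2 \left(-31\right)^{2} \left(-6 + \left(-31\right)^{2}\right) - 1235815 = 2 \cdot 961 \left(-6 + 961\right) - 1235815 = 2 \cdot 961 \cdot 955 - 1235815 = 1835510 - 1235815 = 599695$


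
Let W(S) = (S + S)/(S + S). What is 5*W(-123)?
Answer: 5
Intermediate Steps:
W(S) = 1 (W(S) = (2*S)/((2*S)) = (2*S)*(1/(2*S)) = 1)
5*W(-123) = 5*1 = 5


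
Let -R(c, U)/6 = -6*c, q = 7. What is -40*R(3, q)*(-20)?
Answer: 86400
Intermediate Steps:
R(c, U) = 36*c (R(c, U) = -(-36)*c = 36*c)
-40*R(3, q)*(-20) = -1440*3*(-20) = -40*108*(-20) = -4320*(-20) = 86400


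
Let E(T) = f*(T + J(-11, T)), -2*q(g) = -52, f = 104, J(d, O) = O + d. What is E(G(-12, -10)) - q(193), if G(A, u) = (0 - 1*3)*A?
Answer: 6318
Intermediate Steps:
q(g) = 26 (q(g) = -½*(-52) = 26)
G(A, u) = -3*A (G(A, u) = (0 - 3)*A = -3*A)
E(T) = -1144 + 208*T (E(T) = 104*(T + (T - 11)) = 104*(T + (-11 + T)) = 104*(-11 + 2*T) = -1144 + 208*T)
E(G(-12, -10)) - q(193) = (-1144 + 208*(-3*(-12))) - 1*26 = (-1144 + 208*36) - 26 = (-1144 + 7488) - 26 = 6344 - 26 = 6318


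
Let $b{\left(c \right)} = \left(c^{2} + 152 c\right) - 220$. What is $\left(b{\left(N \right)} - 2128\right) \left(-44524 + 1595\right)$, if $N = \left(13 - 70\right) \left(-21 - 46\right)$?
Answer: $-650928177029$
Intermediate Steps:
$N = 3819$ ($N = \left(-57\right) \left(-67\right) = 3819$)
$b{\left(c \right)} = -220 + c^{2} + 152 c$
$\left(b{\left(N \right)} - 2128\right) \left(-44524 + 1595\right) = \left(\left(-220 + 3819^{2} + 152 \cdot 3819\right) - 2128\right) \left(-44524 + 1595\right) = \left(\left(-220 + 14584761 + 580488\right) - 2128\right) \left(-42929\right) = \left(15165029 - 2128\right) \left(-42929\right) = 15162901 \left(-42929\right) = -650928177029$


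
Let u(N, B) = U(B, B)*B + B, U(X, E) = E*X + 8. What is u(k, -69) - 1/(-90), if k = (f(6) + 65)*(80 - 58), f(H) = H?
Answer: -29621699/90 ≈ -3.2913e+5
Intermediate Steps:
U(X, E) = 8 + E*X
k = 1562 (k = (6 + 65)*(80 - 58) = 71*22 = 1562)
u(N, B) = B + B*(8 + B²) (u(N, B) = (8 + B*B)*B + B = (8 + B²)*B + B = B*(8 + B²) + B = B + B*(8 + B²))
u(k, -69) - 1/(-90) = -69*(9 + (-69)²) - 1/(-90) = -69*(9 + 4761) - 1*(-1/90) = -69*4770 + 1/90 = -329130 + 1/90 = -29621699/90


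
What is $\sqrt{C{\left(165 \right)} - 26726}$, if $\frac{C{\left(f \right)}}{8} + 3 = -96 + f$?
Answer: $i \sqrt{26198} \approx 161.86 i$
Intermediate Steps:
$C{\left(f \right)} = -792 + 8 f$ ($C{\left(f \right)} = -24 + 8 \left(-96 + f\right) = -24 + \left(-768 + 8 f\right) = -792 + 8 f$)
$\sqrt{C{\left(165 \right)} - 26726} = \sqrt{\left(-792 + 8 \cdot 165\right) - 26726} = \sqrt{\left(-792 + 1320\right) - 26726} = \sqrt{528 - 26726} = \sqrt{-26198} = i \sqrt{26198}$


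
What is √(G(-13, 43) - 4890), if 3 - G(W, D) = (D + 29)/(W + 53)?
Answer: 6*I*√3395/5 ≈ 69.92*I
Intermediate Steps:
G(W, D) = 3 - (29 + D)/(53 + W) (G(W, D) = 3 - (D + 29)/(W + 53) = 3 - (29 + D)/(53 + W))
√(G(-13, 43) - 4890) = √((130 - 1*43 + 3*(-13))/(53 - 13) - 4890) = √((130 - 43 - 39)/40 - 4890) = √((1/40)*48 - 4890) = √(6/5 - 4890) = √(-24444/5) = 6*I*√3395/5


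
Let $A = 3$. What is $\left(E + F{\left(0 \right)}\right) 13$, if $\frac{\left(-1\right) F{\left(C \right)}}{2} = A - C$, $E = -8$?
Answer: $-182$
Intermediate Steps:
$F{\left(C \right)} = -6 + 2 C$ ($F{\left(C \right)} = - 2 \left(3 - C\right) = -6 + 2 C$)
$\left(E + F{\left(0 \right)}\right) 13 = \left(-8 + \left(-6 + 2 \cdot 0\right)\right) 13 = \left(-8 + \left(-6 + 0\right)\right) 13 = \left(-8 - 6\right) 13 = \left(-14\right) 13 = -182$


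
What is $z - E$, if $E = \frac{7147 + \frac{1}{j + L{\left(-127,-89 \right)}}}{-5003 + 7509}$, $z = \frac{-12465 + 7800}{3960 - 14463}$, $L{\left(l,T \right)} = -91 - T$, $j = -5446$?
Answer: $- \frac{38362666505}{15932686896} \approx -2.4078$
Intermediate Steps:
$z = \frac{1555}{3501}$ ($z = - \frac{4665}{-10503} = \left(-4665\right) \left(- \frac{1}{10503}\right) = \frac{1555}{3501} \approx 0.44416$)
$E = \frac{38936855}{13652688}$ ($E = \frac{7147 + \frac{1}{-5446 - 2}}{-5003 + 7509} = \frac{7147 + \frac{1}{-5446 + \left(-91 + 89\right)}}{2506} = \left(7147 + \frac{1}{-5446 - 2}\right) \frac{1}{2506} = \left(7147 + \frac{1}{-5448}\right) \frac{1}{2506} = \left(7147 - \frac{1}{5448}\right) \frac{1}{2506} = \frac{38936855}{5448} \cdot \frac{1}{2506} = \frac{38936855}{13652688} \approx 2.852$)
$z - E = \frac{1555}{3501} - \frac{38936855}{13652688} = - \frac{38362666505}{15932686896}$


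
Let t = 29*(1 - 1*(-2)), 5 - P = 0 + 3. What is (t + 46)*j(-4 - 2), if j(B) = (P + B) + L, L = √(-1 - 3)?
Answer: -532 + 266*I ≈ -532.0 + 266.0*I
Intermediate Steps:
P = 2 (P = 5 - (0 + 3) = 5 - 1*3 = 5 - 3 = 2)
L = 2*I (L = √(-4) = 2*I ≈ 2.0*I)
j(B) = 2 + B + 2*I (j(B) = (2 + B) + 2*I = 2 + B + 2*I)
t = 87 (t = 29*(1 + 2) = 29*3 = 87)
(t + 46)*j(-4 - 2) = (87 + 46)*(2 + (-4 - 2) + 2*I) = 133*(2 - 6 + 2*I) = 133*(-4 + 2*I) = -532 + 266*I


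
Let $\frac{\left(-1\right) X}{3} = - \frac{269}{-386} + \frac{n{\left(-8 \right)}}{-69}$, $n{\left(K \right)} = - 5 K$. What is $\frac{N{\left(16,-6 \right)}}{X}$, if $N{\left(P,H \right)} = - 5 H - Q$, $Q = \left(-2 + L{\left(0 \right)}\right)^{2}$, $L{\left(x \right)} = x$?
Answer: $- \frac{230828}{3121} \approx -73.96$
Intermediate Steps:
$Q = 4$ ($Q = \left(-2 + 0\right)^{2} = \left(-2\right)^{2} = 4$)
$N{\left(P,H \right)} = -4 - 5 H$ ($N{\left(P,H \right)} = - 5 H - 4 = -4 - 5 H$)
$X = - \frac{3121}{8878}$ ($X = - 3 \left(- \frac{269}{-386} + \frac{\left(-5\right) \left(-8\right)}{-69}\right) = - 3 \left(\left(-269\right) \left(- \frac{1}{386}\right) + 40 \left(- \frac{1}{69}\right)\right) = - 3 \left(\frac{269}{386} - \frac{40}{69}\right) = \left(-3\right) \frac{3121}{26634} = - \frac{3121}{8878} \approx -0.35154$)
$\frac{N{\left(16,-6 \right)}}{X} = \frac{-4 - -30}{- \frac{3121}{8878}} = \left(-4 + 30\right) \left(- \frac{8878}{3121}\right) = 26 \left(- \frac{8878}{3121}\right) = - \frac{230828}{3121}$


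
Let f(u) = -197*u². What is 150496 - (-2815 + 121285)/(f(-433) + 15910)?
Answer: 5556225602278/36919423 ≈ 1.5050e+5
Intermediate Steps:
150496 - (-2815 + 121285)/(f(-433) + 15910) = 150496 - (-2815 + 121285)/(-197*(-433)² + 15910) = 150496 - 118470/(-197*187489 + 15910) = 150496 - 118470/(-36935333 + 15910) = 150496 - 118470/(-36919423) = 150496 - 118470*(-1)/36919423 = 150496 - 1*(-118470/36919423) = 150496 + 118470/36919423 = 5556225602278/36919423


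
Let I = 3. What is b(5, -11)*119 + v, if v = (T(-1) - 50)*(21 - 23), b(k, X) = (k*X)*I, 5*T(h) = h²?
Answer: -97677/5 ≈ -19535.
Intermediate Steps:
T(h) = h²/5
b(k, X) = 3*X*k (b(k, X) = (k*X)*3 = (X*k)*3 = 3*X*k)
v = 498/5 (v = ((⅕)*(-1)² - 50)*(21 - 23) = ((⅕)*1 - 50)*(-2) = (⅕ - 50)*(-2) = -249/5*(-2) = 498/5 ≈ 99.600)
b(5, -11)*119 + v = (3*(-11)*5)*119 + 498/5 = -165*119 + 498/5 = -19635 + 498/5 = -97677/5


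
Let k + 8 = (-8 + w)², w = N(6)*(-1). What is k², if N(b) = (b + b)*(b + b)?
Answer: 533425216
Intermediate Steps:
N(b) = 4*b² (N(b) = (2*b)*(2*b) = 4*b²)
w = -144 (w = (4*6²)*(-1) = (4*36)*(-1) = 144*(-1) = -144)
k = 23096 (k = -8 + (-8 - 144)² = -8 + (-152)² = -8 + 23104 = 23096)
k² = 23096² = 533425216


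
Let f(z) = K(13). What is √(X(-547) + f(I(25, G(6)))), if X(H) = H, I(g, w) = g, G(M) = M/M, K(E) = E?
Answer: I*√534 ≈ 23.108*I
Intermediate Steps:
G(M) = 1
f(z) = 13
√(X(-547) + f(I(25, G(6)))) = √(-547 + 13) = √(-534) = I*√534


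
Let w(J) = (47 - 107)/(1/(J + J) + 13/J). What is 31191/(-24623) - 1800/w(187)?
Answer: 4139598/4604501 ≈ 0.89903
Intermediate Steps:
w(J) = -40*J/9 (w(J) = -60/(1/(2*J) + 13/J) = -60*2*J/27 = -40*J/9)
31191/(-24623) - 1800/w(187) = 31191/(-24623) - 1800/((-40/9*187)) = 31191*(-1/24623) - 1800/(-7480/9) = -31191/24623 - 1800*(-9/7480) = -31191/24623 + 405/187 = 4139598/4604501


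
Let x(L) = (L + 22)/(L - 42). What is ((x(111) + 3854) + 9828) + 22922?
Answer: 2525809/69 ≈ 36606.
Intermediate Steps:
x(L) = (22 + L)/(-42 + L)
((x(111) + 3854) + 9828) + 22922 = (((22 + 111)/(-42 + 111) + 3854) + 9828) + 22922 = ((133/69 + 3854) + 9828) + 22922 = (266059/69 + 9828) + 22922 = 944191/69 + 22922 = 2525809/69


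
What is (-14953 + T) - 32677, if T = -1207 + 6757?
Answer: -42080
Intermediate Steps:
T = 5550
(-14953 + T) - 32677 = (-14953 + 5550) - 32677 = -9403 - 32677 = -42080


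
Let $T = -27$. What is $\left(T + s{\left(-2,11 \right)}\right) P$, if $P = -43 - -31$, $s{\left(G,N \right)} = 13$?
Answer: $168$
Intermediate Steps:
$P = -12$ ($P = -43 + 31 = -12$)
$\left(T + s{\left(-2,11 \right)}\right) P = \left(-27 + 13\right) \left(-12\right) = \left(-14\right) \left(-12\right) = 168$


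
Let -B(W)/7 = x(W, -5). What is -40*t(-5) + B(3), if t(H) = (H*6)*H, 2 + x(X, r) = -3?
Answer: -5965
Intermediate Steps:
x(X, r) = -5 (x(X, r) = -2 - 3 = -5)
t(H) = 6*H² (t(H) = (6*H)*H = 6*H²)
B(W) = 35 (B(W) = -7*(-5) = 35)
-40*t(-5) + B(3) = -240*(-5)² + 35 = -240*25 + 35 = -40*150 + 35 = -6000 + 35 = -5965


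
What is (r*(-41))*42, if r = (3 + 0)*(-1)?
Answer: 5166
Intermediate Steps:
r = -3 (r = 3*(-1) = -3)
(r*(-41))*42 = -3*(-41)*42 = 123*42 = 5166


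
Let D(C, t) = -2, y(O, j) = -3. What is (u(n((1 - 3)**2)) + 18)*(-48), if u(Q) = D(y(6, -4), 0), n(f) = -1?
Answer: -768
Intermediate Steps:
u(Q) = -2
(u(n((1 - 3)**2)) + 18)*(-48) = (-2 + 18)*(-48) = 16*(-48) = -768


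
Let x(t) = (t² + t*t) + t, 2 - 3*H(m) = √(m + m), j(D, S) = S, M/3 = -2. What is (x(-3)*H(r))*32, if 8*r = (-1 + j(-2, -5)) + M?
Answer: 320 - 160*I*√3 ≈ 320.0 - 277.13*I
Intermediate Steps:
M = -6 (M = 3*(-2) = -6)
r = -3/2 (r = ((-1 - 5) - 6)/8 = (-6 - 6)/8 = (⅛)*(-12) = -3/2 ≈ -1.5000)
H(m) = ⅔ - √2*√m/3 (H(m) = ⅔ - √(m + m)/3 = ⅔ - √2*√m/3)
x(t) = t + 2*t² (x(t) = (t² + t²) + t = 2*t² + t = t + 2*t²)
(x(-3)*H(r))*32 = ((-3*(1 + 2*(-3)))*(⅔ - √2*√(-3/2)/3))*32 = ((-3*(1 - 6))*(⅔ - √2*I*√6/2/3))*32 = ((-3*(-5))*(⅔ - I*√3/3))*32 = (15*(⅔ - I*√3/3))*32 = (10 - 5*I*√3)*32 = 320 - 160*I*√3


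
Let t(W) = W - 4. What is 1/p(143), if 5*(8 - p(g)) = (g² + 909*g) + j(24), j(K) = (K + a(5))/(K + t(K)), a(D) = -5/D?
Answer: -220/6617447 ≈ -3.3245e-5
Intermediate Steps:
t(W) = -4 + W
j(K) = (-1 + K)/(-4 + 2*K) (j(K) = (K - 5/5)/(K + (-4 + K)) = (K - 5*⅕)/(-4 + 2*K) = (K - 1)/(-4 + 2*K) = (-1 + K)/(-4 + 2*K))
p(g) = 1737/220 - 909*g/5 - g²/5 (p(g) = 8 - ((g² + 909*g) + (-1 + 24)/(2*(-2 + 24)))/5 = 8 - ((g² + 909*g) + (½)*23/22)/5 = 8 - ((g² + 909*g) + (½)*(1/22)*23)/5 = 8 - ((g² + 909*g) + 23/44)/5 = 8 - (23/44 + g² + 909*g)/5 = 8 + (-23/220 - 909*g/5 - g²/5) = 1737/220 - 909*g/5 - g²/5)
1/p(143) = 1/(1737/220 - 909/5*143 - ⅕*143²) = 1/(1737/220 - 129987/5 - ⅕*20449) = 1/(1737/220 - 129987/5 - 20449/5) = 1/(-6617447/220) = -220/6617447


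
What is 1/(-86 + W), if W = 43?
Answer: -1/43 ≈ -0.023256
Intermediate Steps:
1/(-86 + W) = 1/(-86 + 43) = 1/(-43) = -1/43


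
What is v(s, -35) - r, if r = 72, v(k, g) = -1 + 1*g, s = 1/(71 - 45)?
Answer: -108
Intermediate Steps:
s = 1/26 ≈ 0.038462
v(k, g) = -1 + g
v(s, -35) - r = (-1 - 35) - 1*72 = -36 - 72 = -108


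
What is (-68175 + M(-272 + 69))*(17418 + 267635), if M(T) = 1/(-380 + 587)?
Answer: -4022731787872/207 ≈ -1.9433e+10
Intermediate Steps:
M(T) = 1/207
(-68175 + M(-272 + 69))*(17418 + 267635) = (-68175 + 1/207)*(17418 + 267635) = -14112224/207*285053 = -4022731787872/207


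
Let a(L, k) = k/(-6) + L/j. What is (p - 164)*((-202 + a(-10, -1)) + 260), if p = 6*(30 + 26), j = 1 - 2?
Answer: 35174/3 ≈ 11725.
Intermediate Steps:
j = -1
a(L, k) = -L - k/6 (a(L, k) = k/(-6) + L/(-1) = k*(-⅙) + L*(-1) = -k/6 - L = -L - k/6)
p = 336 (p = 6*56 = 336)
(p - 164)*((-202 + a(-10, -1)) + 260) = (336 - 164)*((-202 + (-1*(-10) - ⅙*(-1))) + 260) = 172*((-202 + (10 + ⅙)) + 260) = 172*((-202 + 61/6) + 260) = 172*(-1151/6 + 260) = 172*(409/6) = 35174/3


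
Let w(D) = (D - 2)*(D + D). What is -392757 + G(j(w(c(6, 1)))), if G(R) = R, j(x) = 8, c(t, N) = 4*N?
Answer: -392749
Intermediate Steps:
w(D) = 2*D*(-2 + D) (w(D) = (-2 + D)*(2*D) = 2*D*(-2 + D))
-392757 + G(j(w(c(6, 1)))) = -392757 + 8 = -392749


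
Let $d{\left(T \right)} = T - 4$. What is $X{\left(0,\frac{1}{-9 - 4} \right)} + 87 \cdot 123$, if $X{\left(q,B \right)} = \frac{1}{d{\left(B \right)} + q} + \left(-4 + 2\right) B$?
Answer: $\frac{7372926}{689} \approx 10701.0$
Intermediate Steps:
$d{\left(T \right)} = -4 + T$
$X{\left(q,B \right)} = \frac{1}{-4 + B + q} - 2 B$ ($X{\left(q,B \right)} = \frac{1}{\left(-4 + B\right) + q} + \left(-4 + 2\right) B = \frac{1}{-4 + B + q} - 2 B$)
$X{\left(0,\frac{1}{-9 - 4} \right)} + 87 \cdot 123 = \frac{1 - 2 \frac{1}{-9 - 4} \cdot 0 - \frac{2 \left(-4 + \frac{1}{-9 - 4}\right)}{-9 - 4}}{-4 + \frac{1}{-9 - 4} + 0} + 87 \cdot 123 = \frac{1 - 2 \frac{1}{-13} \cdot 0 - \frac{2 \left(-4 + \frac{1}{-13}\right)}{-13}}{-4 + \frac{1}{-13} + 0} + 10701 = \frac{1 - \left(- \frac{2}{13}\right) 0 - - \frac{2 \left(-4 - \frac{1}{13}\right)}{13}}{-4 - \frac{1}{13} + 0} + 10701 = \frac{1 + 0 - \left(- \frac{2}{13}\right) \left(- \frac{53}{13}\right)}{- \frac{53}{13}} + 10701 = - \frac{13 \left(1 + 0 - \frac{106}{169}\right)}{53} + 10701 = \left(- \frac{13}{53}\right) \frac{63}{169} + 10701 = - \frac{63}{689} + 10701 = \frac{7372926}{689}$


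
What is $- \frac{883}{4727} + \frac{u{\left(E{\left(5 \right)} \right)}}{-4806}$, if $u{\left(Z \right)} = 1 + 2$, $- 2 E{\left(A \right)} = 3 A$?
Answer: $- \frac{1419293}{7572654} \approx -0.18742$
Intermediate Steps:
$E{\left(A \right)} = - \frac{3 A}{2}$
$u{\left(Z \right)} = 3$
$- \frac{883}{4727} + \frac{u{\left(E{\left(5 \right)} \right)}}{-4806} = - \frac{883}{4727} + \frac{3}{-4806} = \left(-883\right) \frac{1}{4727} + 3 \left(- \frac{1}{4806}\right) = - \frac{883}{4727} - \frac{1}{1602} = - \frac{1419293}{7572654}$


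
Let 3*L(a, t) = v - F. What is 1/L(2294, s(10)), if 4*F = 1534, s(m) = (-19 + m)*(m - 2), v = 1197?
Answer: 6/1627 ≈ 0.0036878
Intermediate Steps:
s(m) = (-19 + m)*(-2 + m)
F = 767/2 (F = (¼)*1534 = 767/2 ≈ 383.50)
L(a, t) = 1627/6 (L(a, t) = (1197 - 1*767/2)/3 = (1197 - 767/2)/3 = (⅓)*(1627/2) = 1627/6)
1/L(2294, s(10)) = 1/(1627/6) = 6/1627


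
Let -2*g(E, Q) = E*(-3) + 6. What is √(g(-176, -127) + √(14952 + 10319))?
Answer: √(-267 + √25271) ≈ 10.394*I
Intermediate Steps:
g(E, Q) = -3 + 3*E/2 (g(E, Q) = -(E*(-3) + 6)/2 = -(-3*E + 6)/2 = -(6 - 3*E)/2 = -3 + 3*E/2)
√(g(-176, -127) + √(14952 + 10319)) = √((-3 + (3/2)*(-176)) + √(14952 + 10319)) = √((-3 - 264) + √25271) = √(-267 + √25271)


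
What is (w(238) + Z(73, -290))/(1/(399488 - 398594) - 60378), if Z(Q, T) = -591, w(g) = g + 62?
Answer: 260154/53977931 ≈ 0.0048196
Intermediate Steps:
w(g) = 62 + g
(w(238) + Z(73, -290))/(1/(399488 - 398594) - 60378) = ((62 + 238) - 591)/(1/(399488 - 398594) - 60378) = (300 - 591)/(1/894 - 60378) = -291/(1/894 - 60378) = -291/(-53977931/894) = -291*(-894/53977931) = 260154/53977931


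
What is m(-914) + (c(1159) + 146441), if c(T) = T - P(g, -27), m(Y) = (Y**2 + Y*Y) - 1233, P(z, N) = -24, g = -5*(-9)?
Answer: 1817183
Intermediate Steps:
g = 45
m(Y) = -1233 + 2*Y**2 (m(Y) = (Y**2 + Y**2) - 1233 = 2*Y**2 - 1233 = -1233 + 2*Y**2)
c(T) = 24 + T (c(T) = T - 1*(-24) = T + 24 = 24 + T)
m(-914) + (c(1159) + 146441) = (-1233 + 2*(-914)**2) + ((24 + 1159) + 146441) = (-1233 + 2*835396) + (1183 + 146441) = (-1233 + 1670792) + 147624 = 1669559 + 147624 = 1817183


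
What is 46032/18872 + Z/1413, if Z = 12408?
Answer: 1780994/158727 ≈ 11.220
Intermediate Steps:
46032/18872 + Z/1413 = 46032/18872 + 12408/1413 = 46032*(1/18872) + 12408*(1/1413) = 822/337 + 4136/471 = 1780994/158727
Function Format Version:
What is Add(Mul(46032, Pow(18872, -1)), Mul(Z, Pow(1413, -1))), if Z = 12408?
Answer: Rational(1780994, 158727) ≈ 11.220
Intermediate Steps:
Add(Mul(46032, Pow(18872, -1)), Mul(Z, Pow(1413, -1))) = Add(Mul(46032, Pow(18872, -1)), Mul(12408, Pow(1413, -1))) = Add(Mul(46032, Rational(1, 18872)), Mul(12408, Rational(1, 1413))) = Add(Rational(822, 337), Rational(4136, 471)) = Rational(1780994, 158727)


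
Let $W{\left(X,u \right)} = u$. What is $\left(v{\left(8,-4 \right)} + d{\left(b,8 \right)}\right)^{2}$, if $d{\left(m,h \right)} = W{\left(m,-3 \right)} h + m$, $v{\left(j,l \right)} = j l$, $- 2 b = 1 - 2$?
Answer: $\frac{12321}{4} \approx 3080.3$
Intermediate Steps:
$b = \frac{1}{2}$ ($b = - \frac{1 - 2}{2} = \left(- \frac{1}{2}\right) \left(-1\right) = \frac{1}{2} \approx 0.5$)
$d{\left(m,h \right)} = m - 3 h$ ($d{\left(m,h \right)} = - 3 h + m = m - 3 h$)
$\left(v{\left(8,-4 \right)} + d{\left(b,8 \right)}\right)^{2} = \left(8 \left(-4\right) + \left(\frac{1}{2} - 24\right)\right)^{2} = \left(-32 + \left(\frac{1}{2} - 24\right)\right)^{2} = \left(-32 - \frac{47}{2}\right)^{2} = \left(- \frac{111}{2}\right)^{2} = \frac{12321}{4}$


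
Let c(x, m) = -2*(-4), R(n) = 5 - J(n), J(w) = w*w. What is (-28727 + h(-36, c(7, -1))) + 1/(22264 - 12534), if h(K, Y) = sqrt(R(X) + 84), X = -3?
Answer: -279513709/9730 + 4*sqrt(5) ≈ -28718.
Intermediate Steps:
J(w) = w**2
R(n) = 5 - n**2
c(x, m) = 8
h(K, Y) = 4*sqrt(5) (h(K, Y) = sqrt((5 - 1*(-3)**2) + 84) = sqrt((5 - 1*9) + 84) = sqrt((5 - 9) + 84) = sqrt(-4 + 84) = sqrt(80) = 4*sqrt(5))
(-28727 + h(-36, c(7, -1))) + 1/(22264 - 12534) = (-28727 + 4*sqrt(5)) + 1/(22264 - 12534) = (-28727 + 4*sqrt(5)) + 1/9730 = -279513709/9730 + 4*sqrt(5)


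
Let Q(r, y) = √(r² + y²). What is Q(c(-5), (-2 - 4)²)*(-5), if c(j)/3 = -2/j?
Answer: -6*√901 ≈ -180.10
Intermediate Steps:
c(j) = -6/j (c(j) = 3*(-2/j) = -6/j)
Q(c(-5), (-2 - 4)²)*(-5) = √((-6/(-5))² + ((-2 - 4)²)²)*(-5) = √((-6*(-⅕))² + ((-6)²)²)*(-5) = √((6/5)² + 36²)*(-5) = √(36/25 + 1296)*(-5) = √(32436/25)*(-5) = (6*√901/5)*(-5) = -6*√901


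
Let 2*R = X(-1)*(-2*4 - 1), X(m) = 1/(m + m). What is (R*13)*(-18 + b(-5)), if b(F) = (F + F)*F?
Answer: 936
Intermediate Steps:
b(F) = 2*F² (b(F) = (2*F)*F = 2*F²)
X(m) = 1/(2*m)
R = 9/4 (R = (((½)/(-1))*(-2*4 - 1))/2 = (((½)*(-1))*(-8 - 1))/2 = (-½*(-9))/2 = (½)*(9/2) = 9/4 ≈ 2.2500)
(R*13)*(-18 + b(-5)) = ((9/4)*13)*(-18 + 2*(-5)²) = 117*(-18 + 2*25)/4 = 117*(-18 + 50)/4 = (117/4)*32 = 936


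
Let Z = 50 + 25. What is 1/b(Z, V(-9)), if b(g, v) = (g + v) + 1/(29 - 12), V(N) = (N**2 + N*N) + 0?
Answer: 17/4030 ≈ 0.0042184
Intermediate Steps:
V(N) = 2*N**2 (V(N) = (N**2 + N**2) + 0 = 2*N**2 + 0 = 2*N**2)
Z = 75
b(g, v) = 1/17 + g + v (b(g, v) = (g + v) + 1/17 = 1/17 + g + v)
1/b(Z, V(-9)) = 1/(1/17 + 75 + 2*(-9)**2) = 1/(1/17 + 75 + 2*81) = 1/(1/17 + 75 + 162) = 1/(4030/17) = 17/4030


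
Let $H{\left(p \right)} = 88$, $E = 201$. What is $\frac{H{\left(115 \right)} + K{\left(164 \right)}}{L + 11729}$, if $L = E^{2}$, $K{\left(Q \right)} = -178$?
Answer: $- \frac{9}{5213} \approx -0.0017265$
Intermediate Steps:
$L = 40401$ ($L = 201^{2} = 40401$)
$\frac{H{\left(115 \right)} + K{\left(164 \right)}}{L + 11729} = \frac{88 - 178}{40401 + 11729} = - \frac{90}{52130} = \left(-90\right) \frac{1}{52130} = - \frac{9}{5213}$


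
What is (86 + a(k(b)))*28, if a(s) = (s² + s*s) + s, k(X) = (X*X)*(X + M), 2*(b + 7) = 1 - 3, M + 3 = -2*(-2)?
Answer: 11229288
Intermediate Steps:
M = 1 (M = -3 - 2*(-2) = -3 + 4 = 1)
b = -8 (b = -7 + (1 - 3)/2 = -7 + (½)*(-2) = -7 - 1 = -8)
k(X) = X²*(1 + X) (k(X) = (X*X)*(X + 1) = X²*(1 + X))
a(s) = s + 2*s² (a(s) = (s² + s²) + s = 2*s² + s = s + 2*s²)
(86 + a(k(b)))*28 = (86 + ((-8)²*(1 - 8))*(1 + 2*((-8)²*(1 - 8))))*28 = (86 + (64*(-7))*(1 + 2*(64*(-7))))*28 = (86 - 448*(1 + 2*(-448)))*28 = (86 - 448*(1 - 896))*28 = (86 - 448*(-895))*28 = (86 + 400960)*28 = 401046*28 = 11229288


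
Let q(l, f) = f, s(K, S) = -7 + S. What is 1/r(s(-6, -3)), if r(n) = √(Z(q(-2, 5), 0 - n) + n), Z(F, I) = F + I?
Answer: √5/5 ≈ 0.44721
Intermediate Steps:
r(n) = √5 (r(n) = √((5 + (0 - n)) + n) = √((5 - n) + n) = √5)
1/r(s(-6, -3)) = 1/(√5) = √5/5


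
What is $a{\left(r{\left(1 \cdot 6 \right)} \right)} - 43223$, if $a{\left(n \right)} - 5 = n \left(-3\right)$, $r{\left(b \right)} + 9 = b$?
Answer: $-43209$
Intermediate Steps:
$r{\left(b \right)} = -9 + b$
$a{\left(n \right)} = 5 - 3 n$ ($a{\left(n \right)} = 5 + n \left(-3\right) = 5 - 3 n$)
$a{\left(r{\left(1 \cdot 6 \right)} \right)} - 43223 = \left(5 - 3 \left(-9 + 1 \cdot 6\right)\right) - 43223 = \left(5 - 3 \left(-9 + 6\right)\right) - 43223 = \left(5 - -9\right) - 43223 = \left(5 + 9\right) - 43223 = 14 - 43223 = -43209$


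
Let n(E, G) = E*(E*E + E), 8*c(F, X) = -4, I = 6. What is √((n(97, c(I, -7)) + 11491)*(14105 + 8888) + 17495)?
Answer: 2*√5366415371 ≈ 1.4651e+5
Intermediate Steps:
c(F, X) = -½ (c(F, X) = (⅛)*(-4) = -½)
n(E, G) = E*(E + E²) (n(E, G) = E*(E² + E) = E*(E + E²))
√((n(97, c(I, -7)) + 11491)*(14105 + 8888) + 17495) = √((97²*(1 + 97) + 11491)*(14105 + 8888) + 17495) = √((9409*98 + 11491)*22993 + 17495) = √((922082 + 11491)*22993 + 17495) = √(933573*22993 + 17495) = √(21465643989 + 17495) = √21465661484 = 2*√5366415371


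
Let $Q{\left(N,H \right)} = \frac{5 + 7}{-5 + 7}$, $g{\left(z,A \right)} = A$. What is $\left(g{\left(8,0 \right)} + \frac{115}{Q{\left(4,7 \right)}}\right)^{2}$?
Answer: $\frac{13225}{36} \approx 367.36$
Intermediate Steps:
$Q{\left(N,H \right)} = 6$ ($Q{\left(N,H \right)} = \frac{12}{2} = 12 \cdot \frac{1}{2} = 6$)
$\left(g{\left(8,0 \right)} + \frac{115}{Q{\left(4,7 \right)}}\right)^{2} = \left(0 + \frac{115}{6}\right)^{2} = \left(\frac{115}{6}\right)^{2} = \frac{13225}{36}$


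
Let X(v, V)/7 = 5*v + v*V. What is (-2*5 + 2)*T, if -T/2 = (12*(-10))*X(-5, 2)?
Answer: 470400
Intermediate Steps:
X(v, V) = 35*v + 7*V*v (X(v, V) = 7*(5*v + v*V) = 7*(5*v + V*v) = 35*v + 7*V*v)
T = -58800 (T = -2*12*(-10)*7*(-5)*(5 + 2) = -(-240)*7*(-5)*7 = -(-240)*(-245) = -2*29400 = -58800)
(-2*5 + 2)*T = (-2*5 + 2)*(-58800) = (-10 + 2)*(-58800) = -8*(-58800) = 470400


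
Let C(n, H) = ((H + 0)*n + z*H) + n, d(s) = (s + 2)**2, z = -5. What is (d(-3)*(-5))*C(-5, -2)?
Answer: -75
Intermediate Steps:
d(s) = (2 + s)**2
C(n, H) = n - 5*H + H*n (C(n, H) = ((H + 0)*n - 5*H) + n = (H*n - 5*H) + n = (-5*H + H*n) + n = n - 5*H + H*n)
(d(-3)*(-5))*C(-5, -2) = ((2 - 3)**2*(-5))*(-5 - 5*(-2) - 2*(-5)) = ((-1)**2*(-5))*(-5 + 10 + 10) = (1*(-5))*15 = -5*15 = -75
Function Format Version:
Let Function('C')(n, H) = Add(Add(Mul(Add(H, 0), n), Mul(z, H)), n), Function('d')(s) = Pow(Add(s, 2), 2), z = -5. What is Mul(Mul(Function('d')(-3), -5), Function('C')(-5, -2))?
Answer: -75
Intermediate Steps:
Function('d')(s) = Pow(Add(2, s), 2)
Function('C')(n, H) = Add(n, Mul(-5, H), Mul(H, n)) (Function('C')(n, H) = Add(Add(Mul(Add(H, 0), n), Mul(-5, H)), n) = Add(Add(Mul(H, n), Mul(-5, H)), n) = Add(Add(Mul(-5, H), Mul(H, n)), n) = Add(n, Mul(-5, H), Mul(H, n)))
Mul(Mul(Function('d')(-3), -5), Function('C')(-5, -2)) = Mul(Mul(Pow(Add(2, -3), 2), -5), Add(-5, Mul(-5, -2), Mul(-2, -5))) = Mul(Mul(Pow(-1, 2), -5), Add(-5, 10, 10)) = Mul(Mul(1, -5), 15) = Mul(-5, 15) = -75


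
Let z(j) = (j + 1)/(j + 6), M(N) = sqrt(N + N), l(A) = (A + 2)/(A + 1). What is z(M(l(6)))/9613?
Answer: 13/1134334 + 5*sqrt(7)/567167 ≈ 3.4785e-5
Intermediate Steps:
l(A) = (2 + A)/(1 + A)
M(N) = sqrt(2)*sqrt(N) (M(N) = sqrt(2*N) = sqrt(2)*sqrt(N))
z(j) = (1 + j)/(6 + j)
z(M(l(6)))/9613 = ((1 + sqrt(2)*sqrt((2 + 6)/(1 + 6)))/(6 + sqrt(2)*sqrt((2 + 6)/(1 + 6))))/9613 = ((1 + sqrt(2)*sqrt(8/7))/(6 + sqrt(2)*sqrt(8/7)))/9613 = ((1 + sqrt(2)*(2*sqrt(14)/7))/(6 + sqrt(2)*(2*sqrt(14)/7)))/9613 = ((1 + 4*sqrt(7)/7)/(6 + 4*sqrt(7)/7))/9613 = (1 + 4*sqrt(7)/7)/(9613*(6 + 4*sqrt(7)/7))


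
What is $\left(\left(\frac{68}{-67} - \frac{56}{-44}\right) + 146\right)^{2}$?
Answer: $\frac{11619115264}{543169} \approx 21391.0$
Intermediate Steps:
$\left(\left(\frac{68}{-67} - \frac{56}{-44}\right) + 146\right)^{2} = \left(\left(68 \left(- \frac{1}{67}\right) - - \frac{14}{11}\right) + 146\right)^{2} = \left(\left(- \frac{68}{67} + \frac{14}{11}\right) + 146\right)^{2} = \left(\frac{190}{737} + 146\right)^{2} = \left(\frac{107792}{737}\right)^{2} = \frac{11619115264}{543169}$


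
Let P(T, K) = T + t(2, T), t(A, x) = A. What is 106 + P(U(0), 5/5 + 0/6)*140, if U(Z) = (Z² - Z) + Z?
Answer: 386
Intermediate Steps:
U(Z) = Z²
P(T, K) = 2 + T (P(T, K) = T + 2 = 2 + T)
106 + P(U(0), 5/5 + 0/6)*140 = 106 + (2 + 0²)*140 = 106 + (2 + 0)*140 = 106 + 2*140 = 106 + 280 = 386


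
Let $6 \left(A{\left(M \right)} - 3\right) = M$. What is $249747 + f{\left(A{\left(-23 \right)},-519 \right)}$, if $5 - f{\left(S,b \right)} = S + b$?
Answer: $\frac{1501631}{6} \approx 2.5027 \cdot 10^{5}$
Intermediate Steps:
$A{\left(M \right)} = 3 + \frac{M}{6}$
$f{\left(S,b \right)} = 5 - S - b$ ($f{\left(S,b \right)} = 5 - \left(S + b\right) = 5 - S - b$)
$249747 + f{\left(A{\left(-23 \right)},-519 \right)} = 249747 - \left(-521 - \frac{23}{6}\right) = 249747 + \left(5 - \left(3 - \frac{23}{6}\right) + 519\right) = 249747 + \left(5 - - \frac{5}{6} + 519\right) = 249747 + \left(5 + \frac{5}{6} + 519\right) = 249747 + \frac{3149}{6} = \frac{1501631}{6}$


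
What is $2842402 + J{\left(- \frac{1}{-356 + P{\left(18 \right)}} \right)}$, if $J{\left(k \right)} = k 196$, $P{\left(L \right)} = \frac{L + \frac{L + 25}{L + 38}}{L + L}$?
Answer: $\frac{2036993576426}{716645} \approx 2.8424 \cdot 10^{6}$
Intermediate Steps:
$P{\left(L \right)} = \frac{L + \frac{25 + L}{38 + L}}{2 L}$
$J{\left(k \right)} = 196 k$
$2842402 + J{\left(- \frac{1}{-356 + P{\left(18 \right)}} \right)} = 2842402 + 196 \left(- \frac{1}{-356 + \frac{25 + 18^{2} + 39 \cdot 18}{2 \cdot 18 \left(38 + 18\right)}}\right) = 2842402 + 196 \left(- \frac{1}{-356 + \frac{1}{2} \cdot \frac{1}{18} \cdot \frac{1}{56} \left(25 + 324 + 702\right)}\right) = 2842402 + 196 \left(- \frac{1}{-356 + \frac{1}{2} \cdot \frac{1}{18} \cdot \frac{1}{56} \cdot 1051}\right) = 2842402 + 196 \left(- \frac{1}{-356 + \frac{1051}{2016}}\right) = 2842402 + 196 \left(- \frac{1}{- \frac{716645}{2016}}\right) = 2842402 + 196 \left(\left(-1\right) \left(- \frac{2016}{716645}\right)\right) = 2842402 + 196 \cdot \frac{2016}{716645} = 2842402 + \frac{395136}{716645} = \frac{2036993576426}{716645}$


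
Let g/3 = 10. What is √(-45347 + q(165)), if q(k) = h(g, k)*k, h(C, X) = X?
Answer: I*√18122 ≈ 134.62*I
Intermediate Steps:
g = 30 (g = 3*10 = 30)
q(k) = k² (q(k) = k*k = k²)
√(-45347 + q(165)) = √(-45347 + 165²) = √(-45347 + 27225) = √(-18122) = I*√18122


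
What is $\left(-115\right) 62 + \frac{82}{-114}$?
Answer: $- \frac{406451}{57} \approx -7130.7$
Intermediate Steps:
$\left(-115\right) 62 + \frac{82}{-114} = -7130 + 82 \left(- \frac{1}{114}\right) = -7130 - \frac{41}{57} = - \frac{406451}{57}$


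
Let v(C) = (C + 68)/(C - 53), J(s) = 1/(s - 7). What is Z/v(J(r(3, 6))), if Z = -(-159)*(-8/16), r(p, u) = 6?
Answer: 4293/67 ≈ 64.075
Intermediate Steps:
J(s) = 1/(-7 + s)
v(C) = (68 + C)/(-53 + C)
Z = -159/2 (Z = -(-159)*(-8*1/16) = -(-159)*(-1)/2 = -1*159/2 = -159/2 ≈ -79.500)
Z/v(J(r(3, 6))) = -159*(-53 + 1/(-7 + 6))/(68 + 1/(-7 + 6))/2 = -159*(-53 + 1/(-1))/(68 + 1/(-1))/2 = -159*(-53 - 1)/(68 - 1)/2 = -159/(2*(67/(-54))) = -159/(2*((-1/54*67))) = -159/(2*(-67/54)) = -159/2*(-54/67) = 4293/67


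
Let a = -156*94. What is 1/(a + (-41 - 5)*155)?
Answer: -1/21794 ≈ -4.5884e-5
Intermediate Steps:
a = -14664
1/(a + (-41 - 5)*155) = 1/(-14664 + (-41 - 5)*155) = 1/(-14664 - 46*155) = 1/(-14664 - 7130) = 1/(-21794) = -1/21794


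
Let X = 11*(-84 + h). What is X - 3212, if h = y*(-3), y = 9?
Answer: -4433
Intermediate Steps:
h = -27 (h = 9*(-3) = -27)
X = -1221 (X = 11*(-84 - 27) = 11*(-111) = -1221)
X - 3212 = -1221 - 3212 = -4433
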